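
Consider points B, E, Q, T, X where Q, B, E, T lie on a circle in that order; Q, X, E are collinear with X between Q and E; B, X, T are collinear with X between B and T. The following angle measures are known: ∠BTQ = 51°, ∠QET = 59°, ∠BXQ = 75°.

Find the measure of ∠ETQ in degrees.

∠ETQ = 97°

1. ∠BEQ = 51°  [same arc QB]
2. ∠QBT = 59°  [same arc QT]
3. ∠BQE = 46°  [△QXB]
4. ∠EBQ = 83°  [△QBE]
5. ∠ETQ = 97°  [cyclic QBET, opposite ∠B+∠T]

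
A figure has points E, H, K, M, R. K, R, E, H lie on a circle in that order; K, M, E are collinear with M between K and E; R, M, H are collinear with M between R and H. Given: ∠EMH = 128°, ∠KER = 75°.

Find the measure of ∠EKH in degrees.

1. ∠HMK = 52°  [linear pair at M on KE]
2. ∠KHR = 75°  [same arc KR]
3. ∠EKH = 53°  [△KMH]

∠EKH = 53°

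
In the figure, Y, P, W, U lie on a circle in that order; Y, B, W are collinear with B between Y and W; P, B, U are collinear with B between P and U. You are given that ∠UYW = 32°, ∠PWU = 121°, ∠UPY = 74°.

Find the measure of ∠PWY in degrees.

1. ∠PYU = 59°  [cyclic YPWU, opposite ∠Y+∠W]
2. ∠PUY = 47°  [△YPU]
3. ∠PWY = 47°  [same arc YP]

∠PWY = 47°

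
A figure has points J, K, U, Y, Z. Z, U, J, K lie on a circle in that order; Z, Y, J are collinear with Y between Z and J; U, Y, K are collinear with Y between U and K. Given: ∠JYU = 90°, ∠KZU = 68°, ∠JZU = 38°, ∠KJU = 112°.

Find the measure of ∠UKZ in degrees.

1. ∠UYZ = 90°  [linear pair at Y on ZJ]
2. ∠KUZ = 52°  [△ZYU]
3. ∠UKZ = 60°  [△ZUK]

∠UKZ = 60°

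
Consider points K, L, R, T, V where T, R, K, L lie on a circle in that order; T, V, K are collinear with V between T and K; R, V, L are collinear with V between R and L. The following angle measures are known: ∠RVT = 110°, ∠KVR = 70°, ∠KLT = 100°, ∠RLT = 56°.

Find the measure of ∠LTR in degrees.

∠LTR = 98°

1. ∠KRT = 80°  [cyclic TRKL, opposite ∠R+∠L]
2. ∠RKT = 56°  [same arc TR]
3. ∠KTR = 44°  [△TRK]
4. ∠LRT = 26°  [△TVR]
5. ∠LTR = 98°  [△TRL]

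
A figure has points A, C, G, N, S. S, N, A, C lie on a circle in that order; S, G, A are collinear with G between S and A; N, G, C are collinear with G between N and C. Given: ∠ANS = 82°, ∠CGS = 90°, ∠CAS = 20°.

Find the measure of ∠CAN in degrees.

∠CAN = 48°

1. ∠ACS = 98°  [cyclic SNAC, opposite ∠N+∠C]
2. ∠AGC = 90°  [linear pair at G on SA]
3. ∠ASC = 62°  [△SAC]
4. ∠ACN = 70°  [△AGC]
5. ∠ANC = 62°  [same arc AC]
6. ∠CAN = 48°  [△NAC]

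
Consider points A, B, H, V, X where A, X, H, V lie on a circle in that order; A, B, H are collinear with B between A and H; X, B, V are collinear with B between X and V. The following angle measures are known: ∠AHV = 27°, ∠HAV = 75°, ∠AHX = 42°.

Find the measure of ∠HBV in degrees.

1. ∠AVX = 42°  [same arc AX]
2. ∠ABV = 63°  [△ABV]
3. ∠HBV = 117°  [linear pair at B on AH]

∠HBV = 117°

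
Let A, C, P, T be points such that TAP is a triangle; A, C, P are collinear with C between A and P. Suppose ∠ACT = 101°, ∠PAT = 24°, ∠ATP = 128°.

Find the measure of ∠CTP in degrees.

∠CTP = 73°

1. ∠PCT = 79°  [linear pair at C on AP]
2. ∠APT = 28°  [△TAP]
3. ∠CPT = 28°  [C on ray PA]
4. ∠CTP = 73°  [△TCP]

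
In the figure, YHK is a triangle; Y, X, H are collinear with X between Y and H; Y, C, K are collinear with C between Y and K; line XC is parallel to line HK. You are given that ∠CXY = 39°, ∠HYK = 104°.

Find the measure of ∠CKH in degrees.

∠CKH = 37°

1. ∠KHY = 39°  [XC∥HK, corresponding at X]
2. ∠HKY = 37°  [△YHK]
3. ∠CKH = 37°  [C on ray KY]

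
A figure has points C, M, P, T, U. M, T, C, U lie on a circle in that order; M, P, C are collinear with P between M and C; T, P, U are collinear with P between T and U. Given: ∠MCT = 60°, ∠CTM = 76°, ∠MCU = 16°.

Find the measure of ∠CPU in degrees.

1. ∠MUT = 60°  [same arc MT]
2. ∠CUM = 104°  [cyclic MTCU, opposite ∠T+∠U]
3. ∠CMU = 60°  [△MCU]
4. ∠MPU = 60°  [△MPU]
5. ∠CPU = 120°  [linear pair at P on MC]

∠CPU = 120°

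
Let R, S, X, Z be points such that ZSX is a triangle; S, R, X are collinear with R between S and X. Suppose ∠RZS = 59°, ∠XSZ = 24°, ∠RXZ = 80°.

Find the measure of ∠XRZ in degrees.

∠XRZ = 83°

1. ∠RSZ = 24°  [R on ray SX]
2. ∠SRZ = 97°  [△ZSR]
3. ∠XRZ = 83°  [linear pair at R on SX]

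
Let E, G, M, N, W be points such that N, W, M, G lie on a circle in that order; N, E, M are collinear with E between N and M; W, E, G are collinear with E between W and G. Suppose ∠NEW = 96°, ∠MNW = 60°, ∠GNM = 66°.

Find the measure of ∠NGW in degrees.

1. ∠GEM = 96°  [vertical angles at E]
2. ∠GEN = 84°  [linear pair at E on NM]
3. ∠NGW = 30°  [△NEG]

∠NGW = 30°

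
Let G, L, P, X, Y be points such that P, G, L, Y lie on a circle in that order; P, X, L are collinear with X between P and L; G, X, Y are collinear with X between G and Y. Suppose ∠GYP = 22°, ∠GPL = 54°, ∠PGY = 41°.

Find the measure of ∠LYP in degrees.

∠LYP = 76°

1. ∠GLP = 22°  [same arc PG]
2. ∠LGP = 104°  [△PGL]
3. ∠LYP = 76°  [cyclic PGLY, opposite ∠G+∠Y]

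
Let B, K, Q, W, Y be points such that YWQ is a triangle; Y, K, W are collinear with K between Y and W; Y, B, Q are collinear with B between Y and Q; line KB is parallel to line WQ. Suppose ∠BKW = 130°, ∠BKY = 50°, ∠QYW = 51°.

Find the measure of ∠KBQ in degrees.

∠KBQ = 101°

1. ∠QWY = 50°  [KB∥WQ, corresponding at K]
2. ∠WQY = 79°  [△YWQ]
3. ∠KBY = 79°  [KB∥WQ, corresponding at B]
4. ∠KBQ = 101°  [linear pair at B on YQ]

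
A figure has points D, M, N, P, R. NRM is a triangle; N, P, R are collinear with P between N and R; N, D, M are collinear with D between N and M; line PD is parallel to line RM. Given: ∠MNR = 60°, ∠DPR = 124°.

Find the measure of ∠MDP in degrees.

1. ∠DNP = 60°  [P on NR, D on NM]
2. ∠DPN = 56°  [linear pair at P on NR]
3. ∠NDP = 64°  [△NPD]
4. ∠MDP = 116°  [linear pair at D on NM]

∠MDP = 116°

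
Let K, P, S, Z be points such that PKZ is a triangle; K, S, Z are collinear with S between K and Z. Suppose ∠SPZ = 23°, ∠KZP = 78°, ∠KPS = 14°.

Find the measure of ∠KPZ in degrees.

∠KPZ = 37°

1. ∠PZS = 78°  [S on ray ZK]
2. ∠PSZ = 79°  [△PSZ]
3. ∠KSP = 101°  [linear pair at S on KZ]
4. ∠PKS = 65°  [△PKS]
5. ∠PKZ = 65°  [S on ray KZ]
6. ∠KPZ = 37°  [△PKZ]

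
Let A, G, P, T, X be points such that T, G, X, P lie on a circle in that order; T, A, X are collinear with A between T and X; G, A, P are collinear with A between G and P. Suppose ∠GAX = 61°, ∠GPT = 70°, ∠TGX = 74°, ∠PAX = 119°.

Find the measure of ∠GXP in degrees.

1. ∠GXT = 70°  [same arc TG]
2. ∠GTX = 36°  [△TGX]
3. ∠PGX = 49°  [△GAX]
4. ∠GPX = 36°  [same arc GX]
5. ∠GXP = 95°  [△GXP]

∠GXP = 95°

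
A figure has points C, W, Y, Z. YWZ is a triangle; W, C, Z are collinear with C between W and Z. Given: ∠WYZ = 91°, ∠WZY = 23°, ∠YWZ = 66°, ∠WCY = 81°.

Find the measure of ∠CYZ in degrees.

1. ∠CZY = 23°  [C on ray ZW]
2. ∠YCZ = 99°  [linear pair at C on WZ]
3. ∠CYZ = 58°  [△YCZ]

∠CYZ = 58°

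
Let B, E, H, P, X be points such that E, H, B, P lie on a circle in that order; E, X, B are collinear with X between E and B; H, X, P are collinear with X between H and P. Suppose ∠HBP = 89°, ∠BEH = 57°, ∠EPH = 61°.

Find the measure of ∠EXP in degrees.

1. ∠BPH = 57°  [same arc HB]
2. ∠EBH = 61°  [same arc EH]
3. ∠BHP = 34°  [△HBP]
4. ∠BXH = 85°  [△HXB]
5. ∠EXP = 85°  [vertical angles at X]

∠EXP = 85°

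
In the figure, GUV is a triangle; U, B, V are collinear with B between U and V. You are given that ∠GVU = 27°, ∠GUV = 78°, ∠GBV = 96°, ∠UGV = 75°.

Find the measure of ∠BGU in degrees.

1. ∠BUG = 78°  [B on ray UV]
2. ∠GBU = 84°  [linear pair at B on UV]
3. ∠BGU = 18°  [△GUB]

∠BGU = 18°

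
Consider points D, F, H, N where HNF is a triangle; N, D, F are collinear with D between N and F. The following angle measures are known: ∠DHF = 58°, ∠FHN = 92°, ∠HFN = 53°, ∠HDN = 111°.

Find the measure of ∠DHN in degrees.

∠DHN = 34°

1. ∠FNH = 35°  [△HNF]
2. ∠DNH = 35°  [D on ray NF]
3. ∠DHN = 34°  [△HND]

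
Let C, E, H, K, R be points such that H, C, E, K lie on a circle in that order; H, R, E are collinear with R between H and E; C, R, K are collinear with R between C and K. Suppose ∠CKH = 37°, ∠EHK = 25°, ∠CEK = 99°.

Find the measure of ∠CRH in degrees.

1. ∠CEH = 37°  [same arc HC]
2. ∠ECK = 25°  [same arc EK]
3. ∠CRE = 118°  [△CRE]
4. ∠CRH = 62°  [linear pair at R on HE]

∠CRH = 62°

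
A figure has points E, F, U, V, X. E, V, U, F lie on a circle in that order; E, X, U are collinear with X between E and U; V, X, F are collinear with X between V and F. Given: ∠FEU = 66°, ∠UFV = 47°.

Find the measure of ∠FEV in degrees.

1. ∠FVU = 66°  [same arc UF]
2. ∠FUV = 67°  [△VUF]
3. ∠FEV = 113°  [cyclic EVUF, opposite ∠E+∠U]

∠FEV = 113°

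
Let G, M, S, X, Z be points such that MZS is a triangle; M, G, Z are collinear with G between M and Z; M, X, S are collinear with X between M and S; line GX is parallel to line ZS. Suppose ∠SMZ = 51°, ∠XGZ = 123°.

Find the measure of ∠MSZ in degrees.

1. ∠GMX = 51°  [G on MZ, X on MS]
2. ∠MGX = 57°  [linear pair at G on MZ]
3. ∠GXM = 72°  [△MGX]
4. ∠MSZ = 72°  [GX∥ZS, corresponding at X]

∠MSZ = 72°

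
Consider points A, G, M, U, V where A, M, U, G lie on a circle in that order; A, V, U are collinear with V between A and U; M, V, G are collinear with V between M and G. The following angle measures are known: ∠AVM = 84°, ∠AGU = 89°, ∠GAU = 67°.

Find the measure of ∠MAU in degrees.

∠MAU = 72°

1. ∠MVU = 96°  [linear pair at V on AU]
2. ∠AMU = 91°  [cyclic AMUG, opposite ∠M+∠G]
3. ∠GMU = 67°  [same arc UG]
4. ∠AUM = 17°  [△MVU]
5. ∠MAU = 72°  [△AMU]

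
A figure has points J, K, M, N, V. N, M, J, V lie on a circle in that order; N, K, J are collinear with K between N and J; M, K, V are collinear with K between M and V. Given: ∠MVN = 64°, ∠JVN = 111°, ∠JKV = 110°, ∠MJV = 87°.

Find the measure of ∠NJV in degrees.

∠NJV = 23°

1. ∠MJN = 64°  [same arc NM]
2. ∠JMN = 69°  [cyclic NMJV, opposite ∠M+∠V]
3. ∠MKN = 110°  [vertical angles at K]
4. ∠JNM = 47°  [△NMJ]
5. ∠NMV = 23°  [△NKM]
6. ∠NJV = 23°  [same arc NV]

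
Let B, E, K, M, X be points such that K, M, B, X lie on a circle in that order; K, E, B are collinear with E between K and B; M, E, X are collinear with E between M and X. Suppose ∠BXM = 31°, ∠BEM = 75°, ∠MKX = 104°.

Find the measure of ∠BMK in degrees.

1. ∠BKM = 31°  [same arc MB]
2. ∠MBX = 76°  [cyclic KMBX, opposite ∠K+∠B]
3. ∠BMX = 73°  [△MBX]
4. ∠KBM = 32°  [△MEB]
5. ∠BMK = 117°  [△KMB]

∠BMK = 117°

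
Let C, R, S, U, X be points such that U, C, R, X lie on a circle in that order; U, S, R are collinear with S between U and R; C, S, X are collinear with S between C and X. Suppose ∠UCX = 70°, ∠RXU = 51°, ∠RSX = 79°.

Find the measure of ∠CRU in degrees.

1. ∠URX = 70°  [same arc UX]
2. ∠RUX = 59°  [△URX]
3. ∠CSU = 79°  [vertical angles at S]
4. ∠RCX = 59°  [same arc RX]
5. ∠CSR = 101°  [linear pair at S on UR]
6. ∠CRU = 20°  [△CSR]

∠CRU = 20°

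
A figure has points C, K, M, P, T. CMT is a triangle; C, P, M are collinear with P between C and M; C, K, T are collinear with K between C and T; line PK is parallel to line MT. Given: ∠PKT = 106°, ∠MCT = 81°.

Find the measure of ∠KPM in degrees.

∠KPM = 155°

1. ∠CKP = 74°  [linear pair at K on CT]
2. ∠KCP = 81°  [P on CM, K on CT]
3. ∠CPK = 25°  [△CPK]
4. ∠KPM = 155°  [linear pair at P on CM]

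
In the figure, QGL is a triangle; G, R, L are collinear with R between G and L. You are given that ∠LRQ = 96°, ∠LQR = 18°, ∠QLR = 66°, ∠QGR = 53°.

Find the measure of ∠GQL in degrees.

1. ∠GLQ = 66°  [R on ray LG]
2. ∠LGQ = 53°  [R on ray GL]
3. ∠GQL = 61°  [△QGL]

∠GQL = 61°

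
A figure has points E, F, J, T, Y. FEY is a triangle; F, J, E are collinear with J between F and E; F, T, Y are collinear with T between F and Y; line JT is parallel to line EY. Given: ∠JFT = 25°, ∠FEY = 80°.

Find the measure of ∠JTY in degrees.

∠JTY = 105°

1. ∠EFY = 25°  [J on FE, T on FY]
2. ∠EYF = 75°  [△FEY]
3. ∠FTJ = 75°  [JT∥EY, corresponding at T]
4. ∠JTY = 105°  [linear pair at T on FY]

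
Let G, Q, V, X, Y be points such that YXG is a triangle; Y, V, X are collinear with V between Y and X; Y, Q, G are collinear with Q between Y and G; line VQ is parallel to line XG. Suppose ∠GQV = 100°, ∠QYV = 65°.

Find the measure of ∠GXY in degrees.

∠GXY = 35°

1. ∠VQY = 80°  [linear pair at Q on YG]
2. ∠QVY = 35°  [△YVQ]
3. ∠GXY = 35°  [VQ∥XG, corresponding at V]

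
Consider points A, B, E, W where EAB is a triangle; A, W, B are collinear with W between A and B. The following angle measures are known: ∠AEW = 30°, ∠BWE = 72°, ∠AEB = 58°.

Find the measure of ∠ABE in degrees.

∠ABE = 80°

1. ∠AWE = 108°  [linear pair at W on AB]
2. ∠EAW = 42°  [△EAW]
3. ∠BAE = 42°  [W on ray AB]
4. ∠ABE = 80°  [△EAB]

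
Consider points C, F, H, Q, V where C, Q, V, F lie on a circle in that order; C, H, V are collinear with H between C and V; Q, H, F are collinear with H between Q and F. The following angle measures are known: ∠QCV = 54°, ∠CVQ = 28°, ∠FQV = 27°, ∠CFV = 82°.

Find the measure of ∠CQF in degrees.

∠CQF = 71°

1. ∠FCV = 27°  [same arc VF]
2. ∠CVF = 71°  [△CVF]
3. ∠CQF = 71°  [same arc CF]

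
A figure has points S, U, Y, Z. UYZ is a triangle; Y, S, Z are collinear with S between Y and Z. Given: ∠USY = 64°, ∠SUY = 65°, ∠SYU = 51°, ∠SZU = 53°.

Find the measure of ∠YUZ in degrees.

1. ∠UYZ = 51°  [S on ray YZ]
2. ∠UZY = 53°  [S on ray ZY]
3. ∠YUZ = 76°  [△UYZ]

∠YUZ = 76°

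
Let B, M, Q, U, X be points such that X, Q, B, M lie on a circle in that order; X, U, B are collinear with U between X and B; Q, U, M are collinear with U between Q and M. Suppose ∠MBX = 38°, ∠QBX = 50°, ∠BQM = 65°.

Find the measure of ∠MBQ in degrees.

∠MBQ = 88°

1. ∠MQX = 38°  [same arc XM]
2. ∠QMX = 50°  [same arc XQ]
3. ∠MXQ = 92°  [△XQM]
4. ∠MBQ = 88°  [cyclic XQBM, opposite ∠X+∠B]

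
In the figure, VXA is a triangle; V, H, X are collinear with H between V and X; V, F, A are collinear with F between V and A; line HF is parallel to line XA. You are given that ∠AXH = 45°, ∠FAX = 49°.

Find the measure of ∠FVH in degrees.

∠FVH = 86°

1. ∠AXV = 45°  [H on ray XV]
2. ∠VAX = 49°  [F on ray AV]
3. ∠AVX = 86°  [△VXA]
4. ∠FVH = 86°  [H on VX, F on VA]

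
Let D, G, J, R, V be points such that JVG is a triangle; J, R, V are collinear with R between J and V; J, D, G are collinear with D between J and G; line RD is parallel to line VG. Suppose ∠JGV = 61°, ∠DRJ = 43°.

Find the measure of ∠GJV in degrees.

1. ∠JDR = 61°  [RD∥VG, corresponding at D]
2. ∠DJR = 76°  [△JRD]
3. ∠GJV = 76°  [R on JV, D on JG]

∠GJV = 76°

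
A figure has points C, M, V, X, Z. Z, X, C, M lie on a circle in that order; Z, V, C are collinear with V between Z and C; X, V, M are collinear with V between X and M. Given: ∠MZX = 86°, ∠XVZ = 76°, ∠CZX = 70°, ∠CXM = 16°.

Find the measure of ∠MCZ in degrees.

1. ∠CVM = 76°  [vertical angles at V]
2. ∠CMX = 70°  [same arc XC]
3. ∠MCZ = 34°  [△CVM]

∠MCZ = 34°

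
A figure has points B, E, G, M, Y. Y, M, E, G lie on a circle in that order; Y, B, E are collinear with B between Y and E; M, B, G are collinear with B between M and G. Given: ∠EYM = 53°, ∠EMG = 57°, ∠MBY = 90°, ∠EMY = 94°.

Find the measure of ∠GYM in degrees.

∠GYM = 110°

1. ∠MEY = 33°  [△YME]
2. ∠GMY = 37°  [△YBM]
3. ∠MGY = 33°  [same arc YM]
4. ∠GYM = 110°  [△YMG]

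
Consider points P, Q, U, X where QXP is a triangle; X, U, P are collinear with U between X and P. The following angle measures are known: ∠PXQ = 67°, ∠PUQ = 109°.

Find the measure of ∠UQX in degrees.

∠UQX = 42°

1. ∠QXU = 67°  [U on ray XP]
2. ∠QUX = 71°  [linear pair at U on XP]
3. ∠UQX = 42°  [△QXU]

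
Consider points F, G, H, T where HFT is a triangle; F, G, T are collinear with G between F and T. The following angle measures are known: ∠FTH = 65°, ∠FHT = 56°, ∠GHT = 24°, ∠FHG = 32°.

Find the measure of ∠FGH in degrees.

∠FGH = 89°

1. ∠GTH = 65°  [G on ray TF]
2. ∠HGT = 91°  [△HGT]
3. ∠FGH = 89°  [linear pair at G on FT]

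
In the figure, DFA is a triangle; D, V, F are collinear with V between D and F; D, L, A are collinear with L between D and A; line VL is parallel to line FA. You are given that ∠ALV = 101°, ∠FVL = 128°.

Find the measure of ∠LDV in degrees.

1. ∠DLV = 79°  [linear pair at L on DA]
2. ∠DVL = 52°  [linear pair at V on DF]
3. ∠LDV = 49°  [△DVL]

∠LDV = 49°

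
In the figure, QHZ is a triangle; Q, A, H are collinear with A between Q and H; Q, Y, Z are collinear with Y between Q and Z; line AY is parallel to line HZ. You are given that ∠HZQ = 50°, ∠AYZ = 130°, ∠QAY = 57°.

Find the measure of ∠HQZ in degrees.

1. ∠AYQ = 50°  [AY∥HZ, corresponding at Y]
2. ∠AQY = 73°  [△QAY]
3. ∠HQZ = 73°  [A on QH, Y on QZ]

∠HQZ = 73°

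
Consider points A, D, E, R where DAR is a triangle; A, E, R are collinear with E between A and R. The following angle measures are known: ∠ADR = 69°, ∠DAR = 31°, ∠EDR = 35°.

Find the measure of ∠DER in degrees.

∠DER = 65°

1. ∠ARD = 80°  [△DAR]
2. ∠DRE = 80°  [E on ray RA]
3. ∠DER = 65°  [△DER]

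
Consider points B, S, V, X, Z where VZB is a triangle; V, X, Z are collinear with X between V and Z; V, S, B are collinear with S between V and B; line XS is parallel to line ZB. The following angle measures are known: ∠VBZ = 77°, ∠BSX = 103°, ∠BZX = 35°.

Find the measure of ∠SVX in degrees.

1. ∠BZV = 35°  [X on ray ZV]
2. ∠BVZ = 68°  [△VZB]
3. ∠SVX = 68°  [X on VZ, S on VB]

∠SVX = 68°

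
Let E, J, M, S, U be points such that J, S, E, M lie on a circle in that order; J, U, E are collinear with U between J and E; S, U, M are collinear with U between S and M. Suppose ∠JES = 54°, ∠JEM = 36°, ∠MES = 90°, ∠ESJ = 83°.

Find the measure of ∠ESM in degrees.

1. ∠EJS = 43°  [△JSE]
2. ∠EMS = 43°  [same arc SE]
3. ∠ESM = 47°  [△SEM]

∠ESM = 47°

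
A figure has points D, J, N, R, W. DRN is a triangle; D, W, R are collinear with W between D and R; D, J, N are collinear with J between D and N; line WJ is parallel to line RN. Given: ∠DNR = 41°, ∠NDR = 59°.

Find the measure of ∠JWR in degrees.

1. ∠DRN = 80°  [△DRN]
2. ∠DWJ = 80°  [WJ∥RN, corresponding at W]
3. ∠JWR = 100°  [linear pair at W on DR]

∠JWR = 100°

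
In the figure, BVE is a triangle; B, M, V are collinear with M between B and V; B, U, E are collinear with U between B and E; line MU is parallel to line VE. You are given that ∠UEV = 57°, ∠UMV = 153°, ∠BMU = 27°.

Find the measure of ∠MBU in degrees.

∠MBU = 96°

1. ∠BEV = 57°  [U on ray EB]
2. ∠BVE = 27°  [MU∥VE, corresponding at M]
3. ∠EBV = 96°  [△BVE]
4. ∠MBU = 96°  [M on BV, U on BE]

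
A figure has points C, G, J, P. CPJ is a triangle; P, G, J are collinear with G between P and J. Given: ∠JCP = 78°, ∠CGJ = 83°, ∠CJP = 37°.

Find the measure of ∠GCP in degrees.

1. ∠CPJ = 65°  [△CPJ]
2. ∠CGP = 97°  [linear pair at G on PJ]
3. ∠CPG = 65°  [G on ray PJ]
4. ∠GCP = 18°  [△CPG]

∠GCP = 18°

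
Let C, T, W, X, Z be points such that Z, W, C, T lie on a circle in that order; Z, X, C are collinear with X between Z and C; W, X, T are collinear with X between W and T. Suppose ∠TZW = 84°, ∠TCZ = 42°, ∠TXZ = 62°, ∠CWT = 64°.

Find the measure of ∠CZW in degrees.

∠CZW = 20°

1. ∠TCW = 96°  [cyclic ZWCT, opposite ∠Z+∠C]
2. ∠CTW = 20°  [△WCT]
3. ∠CZW = 20°  [same arc WC]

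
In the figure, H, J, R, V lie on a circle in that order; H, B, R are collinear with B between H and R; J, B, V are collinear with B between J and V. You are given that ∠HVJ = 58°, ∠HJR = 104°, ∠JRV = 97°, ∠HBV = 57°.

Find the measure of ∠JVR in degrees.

∠JVR = 18°

1. ∠HRJ = 58°  [same arc HJ]
2. ∠JHR = 18°  [△HJR]
3. ∠JVR = 18°  [same arc JR]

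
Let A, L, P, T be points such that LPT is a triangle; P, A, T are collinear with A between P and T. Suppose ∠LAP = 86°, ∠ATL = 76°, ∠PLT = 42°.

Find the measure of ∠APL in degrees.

∠APL = 62°

1. ∠LTP = 76°  [A on ray TP]
2. ∠LPT = 62°  [△LPT]
3. ∠APL = 62°  [A on ray PT]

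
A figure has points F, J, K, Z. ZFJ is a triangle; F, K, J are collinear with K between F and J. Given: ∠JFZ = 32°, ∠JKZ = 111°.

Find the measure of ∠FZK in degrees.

1. ∠KFZ = 32°  [K on ray FJ]
2. ∠FKZ = 69°  [linear pair at K on FJ]
3. ∠FZK = 79°  [△ZFK]

∠FZK = 79°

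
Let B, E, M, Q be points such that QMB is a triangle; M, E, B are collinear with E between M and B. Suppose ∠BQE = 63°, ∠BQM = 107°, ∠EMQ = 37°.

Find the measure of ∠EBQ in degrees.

∠EBQ = 36°

1. ∠BMQ = 37°  [E on ray MB]
2. ∠MBQ = 36°  [△QMB]
3. ∠EBQ = 36°  [E on ray BM]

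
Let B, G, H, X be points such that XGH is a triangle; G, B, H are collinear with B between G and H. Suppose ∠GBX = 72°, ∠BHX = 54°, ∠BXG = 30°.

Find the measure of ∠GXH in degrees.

1. ∠BGX = 78°  [△XGB]
2. ∠GHX = 54°  [B on ray HG]
3. ∠HGX = 78°  [B on ray GH]
4. ∠GXH = 48°  [△XGH]

∠GXH = 48°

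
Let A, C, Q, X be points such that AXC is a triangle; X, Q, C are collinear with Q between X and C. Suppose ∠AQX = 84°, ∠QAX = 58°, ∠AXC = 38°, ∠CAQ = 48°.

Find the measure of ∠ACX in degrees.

∠ACX = 36°

1. ∠AQC = 96°  [linear pair at Q on XC]
2. ∠ACQ = 36°  [△AQC]
3. ∠ACX = 36°  [Q on ray CX]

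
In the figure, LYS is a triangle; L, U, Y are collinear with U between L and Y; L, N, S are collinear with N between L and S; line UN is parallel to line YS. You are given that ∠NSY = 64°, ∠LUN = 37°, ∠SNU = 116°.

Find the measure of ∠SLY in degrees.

1. ∠LSY = 64°  [N on ray SL]
2. ∠LYS = 37°  [UN∥YS, corresponding at U]
3. ∠SLY = 79°  [△LYS]

∠SLY = 79°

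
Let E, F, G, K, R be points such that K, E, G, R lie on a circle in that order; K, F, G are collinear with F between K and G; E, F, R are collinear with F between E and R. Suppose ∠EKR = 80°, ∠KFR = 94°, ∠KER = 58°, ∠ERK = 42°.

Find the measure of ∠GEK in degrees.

∠GEK = 102°

1. ∠GKR = 44°  [△KFR]
2. ∠KGR = 58°  [same arc KR]
3. ∠GRK = 78°  [△KGR]
4. ∠GEK = 102°  [cyclic KEGR, opposite ∠E+∠R]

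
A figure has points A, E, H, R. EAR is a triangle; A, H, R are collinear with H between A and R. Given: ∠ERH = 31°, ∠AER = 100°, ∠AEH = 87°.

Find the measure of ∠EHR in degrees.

∠EHR = 136°

1. ∠ARE = 31°  [H on ray RA]
2. ∠EAR = 49°  [△EAR]
3. ∠EAH = 49°  [H on ray AR]
4. ∠AHE = 44°  [△EAH]
5. ∠EHR = 136°  [linear pair at H on AR]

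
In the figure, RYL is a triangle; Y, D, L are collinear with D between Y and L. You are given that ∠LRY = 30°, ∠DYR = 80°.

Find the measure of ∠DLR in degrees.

∠DLR = 70°

1. ∠LYR = 80°  [D on ray YL]
2. ∠RLY = 70°  [△RYL]
3. ∠DLR = 70°  [D on ray LY]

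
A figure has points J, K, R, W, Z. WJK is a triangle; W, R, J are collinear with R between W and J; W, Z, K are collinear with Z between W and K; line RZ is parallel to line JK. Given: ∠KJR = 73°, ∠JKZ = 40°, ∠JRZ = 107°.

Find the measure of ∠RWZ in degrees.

∠RWZ = 67°

1. ∠JKW = 40°  [Z on ray KW]
2. ∠WRZ = 73°  [linear pair at R on WJ]
3. ∠RZW = 40°  [RZ∥JK, corresponding at Z]
4. ∠RWZ = 67°  [△WRZ]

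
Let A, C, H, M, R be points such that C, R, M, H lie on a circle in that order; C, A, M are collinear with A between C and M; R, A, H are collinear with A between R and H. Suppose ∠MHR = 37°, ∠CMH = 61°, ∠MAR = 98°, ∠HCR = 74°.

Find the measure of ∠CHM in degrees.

∠CHM = 82°

1. ∠CRH = 61°  [same arc CH]
2. ∠CAH = 98°  [vertical angles at A]
3. ∠CHR = 45°  [△CRH]
4. ∠HCM = 37°  [△CAH]
5. ∠CHM = 82°  [△CMH]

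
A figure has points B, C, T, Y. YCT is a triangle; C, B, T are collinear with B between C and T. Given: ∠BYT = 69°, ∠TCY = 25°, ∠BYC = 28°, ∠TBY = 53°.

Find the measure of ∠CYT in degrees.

1. ∠BTY = 58°  [△YBT]
2. ∠CTY = 58°  [B on ray TC]
3. ∠CYT = 97°  [△YCT]

∠CYT = 97°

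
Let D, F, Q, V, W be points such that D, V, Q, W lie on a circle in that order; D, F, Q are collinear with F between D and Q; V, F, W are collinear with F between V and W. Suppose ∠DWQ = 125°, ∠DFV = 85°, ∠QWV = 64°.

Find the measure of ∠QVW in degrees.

∠QVW = 24°

1. ∠DVQ = 55°  [cyclic DVQW, opposite ∠V+∠W]
2. ∠QFV = 95°  [linear pair at F on DQ]
3. ∠QDV = 64°  [same arc VQ]
4. ∠DQV = 61°  [△DVQ]
5. ∠QVW = 24°  [△VFQ]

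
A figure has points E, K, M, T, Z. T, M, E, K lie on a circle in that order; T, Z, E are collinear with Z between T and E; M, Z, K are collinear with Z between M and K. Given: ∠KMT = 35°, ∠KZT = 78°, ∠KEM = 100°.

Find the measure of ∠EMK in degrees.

1. ∠KET = 35°  [same arc TK]
2. ∠EZK = 102°  [linear pair at Z on TE]
3. ∠EKM = 43°  [△EZK]
4. ∠EMK = 37°  [△MEK]

∠EMK = 37°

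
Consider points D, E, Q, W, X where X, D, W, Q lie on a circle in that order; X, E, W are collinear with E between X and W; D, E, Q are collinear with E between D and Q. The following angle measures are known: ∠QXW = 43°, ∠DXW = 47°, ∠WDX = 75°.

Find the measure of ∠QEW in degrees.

1. ∠DQW = 47°  [same arc DW]
2. ∠WQX = 105°  [cyclic XDWQ, opposite ∠D+∠Q]
3. ∠QWX = 32°  [△XWQ]
4. ∠QEW = 101°  [△WEQ]

∠QEW = 101°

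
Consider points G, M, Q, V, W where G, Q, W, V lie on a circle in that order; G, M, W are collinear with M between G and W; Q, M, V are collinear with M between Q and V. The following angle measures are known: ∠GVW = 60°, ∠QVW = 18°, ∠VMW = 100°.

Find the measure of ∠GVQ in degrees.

1. ∠GWV = 62°  [△WMV]
2. ∠GMV = 80°  [linear pair at M on GW]
3. ∠VGW = 58°  [△GWV]
4. ∠GVQ = 42°  [△GMV]

∠GVQ = 42°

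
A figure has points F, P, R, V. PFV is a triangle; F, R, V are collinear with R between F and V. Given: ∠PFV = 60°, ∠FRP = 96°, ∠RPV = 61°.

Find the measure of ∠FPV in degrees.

∠FPV = 85°

1. ∠PRV = 84°  [linear pair at R on FV]
2. ∠PVR = 35°  [△PRV]
3. ∠FVP = 35°  [R on ray VF]
4. ∠FPV = 85°  [△PFV]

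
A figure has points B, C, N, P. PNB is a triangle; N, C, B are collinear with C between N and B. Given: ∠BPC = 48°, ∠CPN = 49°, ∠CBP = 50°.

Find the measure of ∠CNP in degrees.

1. ∠BCP = 82°  [△PCB]
2. ∠NCP = 98°  [linear pair at C on NB]
3. ∠CNP = 33°  [△PNC]

∠CNP = 33°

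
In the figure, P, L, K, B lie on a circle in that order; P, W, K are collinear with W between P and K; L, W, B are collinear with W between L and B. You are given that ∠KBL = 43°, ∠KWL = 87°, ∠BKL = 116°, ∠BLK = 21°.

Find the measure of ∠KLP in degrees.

1. ∠KPL = 43°  [same arc LK]
2. ∠LKP = 72°  [△LWK]
3. ∠KLP = 65°  [△PLK]

∠KLP = 65°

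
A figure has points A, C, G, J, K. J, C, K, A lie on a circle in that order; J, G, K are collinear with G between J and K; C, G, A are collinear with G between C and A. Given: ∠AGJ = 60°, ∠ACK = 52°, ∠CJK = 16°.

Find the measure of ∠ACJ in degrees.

∠ACJ = 44°

1. ∠CGK = 60°  [vertical angles at G]
2. ∠CGJ = 120°  [linear pair at G on JK]
3. ∠ACJ = 44°  [△JGC]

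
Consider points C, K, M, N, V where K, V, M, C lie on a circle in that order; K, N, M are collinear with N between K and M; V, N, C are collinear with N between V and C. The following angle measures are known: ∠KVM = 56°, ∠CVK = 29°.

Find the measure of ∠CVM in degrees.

∠CVM = 27°

1. ∠KCM = 124°  [cyclic KVMC, opposite ∠V+∠C]
2. ∠CMK = 29°  [same arc KC]
3. ∠CKM = 27°  [△KMC]
4. ∠CVM = 27°  [same arc MC]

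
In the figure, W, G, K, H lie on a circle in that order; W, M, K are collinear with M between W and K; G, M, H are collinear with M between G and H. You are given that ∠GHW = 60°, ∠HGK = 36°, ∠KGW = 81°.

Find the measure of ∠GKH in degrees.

∠GKH = 105°

1. ∠GKW = 60°  [same arc WG]
2. ∠GWK = 39°  [△WGK]
3. ∠GHK = 39°  [same arc GK]
4. ∠GKH = 105°  [△GKH]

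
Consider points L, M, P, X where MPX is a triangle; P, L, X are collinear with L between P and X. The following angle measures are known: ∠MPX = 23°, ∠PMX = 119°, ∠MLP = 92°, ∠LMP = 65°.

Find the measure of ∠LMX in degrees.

1. ∠MXP = 38°  [△MPX]
2. ∠MLX = 88°  [linear pair at L on PX]
3. ∠LXM = 38°  [L on ray XP]
4. ∠LMX = 54°  [△MLX]

∠LMX = 54°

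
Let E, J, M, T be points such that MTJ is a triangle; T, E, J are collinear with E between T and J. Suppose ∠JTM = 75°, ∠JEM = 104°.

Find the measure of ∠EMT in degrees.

∠EMT = 29°

1. ∠ETM = 75°  [E on ray TJ]
2. ∠MET = 76°  [linear pair at E on TJ]
3. ∠EMT = 29°  [△MTE]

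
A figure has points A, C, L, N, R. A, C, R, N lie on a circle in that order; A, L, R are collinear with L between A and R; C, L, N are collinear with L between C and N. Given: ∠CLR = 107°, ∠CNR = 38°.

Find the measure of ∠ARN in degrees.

1. ∠ALN = 107°  [vertical angles at L]
2. ∠NLR = 73°  [linear pair at L on AR]
3. ∠ARN = 69°  [△RLN]

∠ARN = 69°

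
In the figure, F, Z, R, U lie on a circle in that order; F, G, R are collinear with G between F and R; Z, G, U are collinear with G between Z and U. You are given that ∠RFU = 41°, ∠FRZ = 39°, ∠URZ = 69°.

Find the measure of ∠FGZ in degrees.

∠FGZ = 80°

1. ∠RZU = 41°  [same arc RU]
2. ∠RGZ = 100°  [△ZGR]
3. ∠FGZ = 80°  [linear pair at G on FR]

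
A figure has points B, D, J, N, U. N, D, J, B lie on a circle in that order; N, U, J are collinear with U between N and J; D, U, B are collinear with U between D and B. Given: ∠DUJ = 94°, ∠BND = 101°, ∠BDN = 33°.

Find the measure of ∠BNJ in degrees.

1. ∠BUN = 94°  [vertical angles at U]
2. ∠DBN = 46°  [△NDB]
3. ∠BNJ = 40°  [△NUB]

∠BNJ = 40°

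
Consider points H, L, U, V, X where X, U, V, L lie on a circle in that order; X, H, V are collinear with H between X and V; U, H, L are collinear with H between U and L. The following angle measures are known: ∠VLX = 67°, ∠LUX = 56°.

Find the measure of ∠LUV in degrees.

1. ∠LVX = 56°  [same arc XL]
2. ∠LXV = 57°  [△XVL]
3. ∠LUV = 57°  [same arc VL]

∠LUV = 57°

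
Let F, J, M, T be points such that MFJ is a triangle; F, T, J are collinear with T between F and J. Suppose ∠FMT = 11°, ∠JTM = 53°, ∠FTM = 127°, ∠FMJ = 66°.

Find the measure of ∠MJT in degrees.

∠MJT = 72°

1. ∠MFT = 42°  [△MFT]
2. ∠JFM = 42°  [T on ray FJ]
3. ∠FJM = 72°  [△MFJ]
4. ∠MJT = 72°  [T on ray JF]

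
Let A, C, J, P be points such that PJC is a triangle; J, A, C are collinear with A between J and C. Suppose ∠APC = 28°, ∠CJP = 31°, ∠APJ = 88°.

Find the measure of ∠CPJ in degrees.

∠CPJ = 116°

1. ∠AJP = 31°  [A on ray JC]
2. ∠JAP = 61°  [△PJA]
3. ∠CAP = 119°  [linear pair at A on JC]
4. ∠ACP = 33°  [△PAC]
5. ∠JCP = 33°  [A on ray CJ]
6. ∠CPJ = 116°  [△PJC]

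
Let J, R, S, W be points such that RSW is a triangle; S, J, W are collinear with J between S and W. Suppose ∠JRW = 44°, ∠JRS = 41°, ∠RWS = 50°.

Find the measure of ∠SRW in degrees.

∠SRW = 85°

1. ∠JWR = 50°  [J on ray WS]
2. ∠RJW = 86°  [△RJW]
3. ∠RJS = 94°  [linear pair at J on SW]
4. ∠JSR = 45°  [△RSJ]
5. ∠RSW = 45°  [J on ray SW]
6. ∠SRW = 85°  [△RSW]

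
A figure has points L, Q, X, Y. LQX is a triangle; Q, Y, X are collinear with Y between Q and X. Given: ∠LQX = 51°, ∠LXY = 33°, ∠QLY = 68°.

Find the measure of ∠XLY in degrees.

∠XLY = 28°

1. ∠LQY = 51°  [Y on ray QX]
2. ∠LYQ = 61°  [△LQY]
3. ∠LYX = 119°  [linear pair at Y on QX]
4. ∠XLY = 28°  [△LYX]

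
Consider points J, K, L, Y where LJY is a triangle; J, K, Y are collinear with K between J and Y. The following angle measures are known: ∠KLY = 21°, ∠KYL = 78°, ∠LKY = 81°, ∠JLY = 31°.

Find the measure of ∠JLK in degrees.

∠JLK = 10°

1. ∠JYL = 78°  [K on ray YJ]
2. ∠JKL = 99°  [linear pair at K on JY]
3. ∠LJY = 71°  [△LJY]
4. ∠KJL = 71°  [K on ray JY]
5. ∠JLK = 10°  [△LJK]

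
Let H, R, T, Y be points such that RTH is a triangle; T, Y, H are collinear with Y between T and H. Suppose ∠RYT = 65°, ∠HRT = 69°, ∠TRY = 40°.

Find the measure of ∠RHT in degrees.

1. ∠RTY = 75°  [△RTY]
2. ∠HTR = 75°  [Y on ray TH]
3. ∠RHT = 36°  [△RTH]

∠RHT = 36°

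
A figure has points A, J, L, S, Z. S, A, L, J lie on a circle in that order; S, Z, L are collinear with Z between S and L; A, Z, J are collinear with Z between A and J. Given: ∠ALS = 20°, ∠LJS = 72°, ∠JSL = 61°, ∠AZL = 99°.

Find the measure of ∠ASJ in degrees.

∠ASJ = 113°

1. ∠AJS = 20°  [same arc SA]
2. ∠JLS = 47°  [△SLJ]
3. ∠JAS = 47°  [same arc SJ]
4. ∠ASJ = 113°  [△SAJ]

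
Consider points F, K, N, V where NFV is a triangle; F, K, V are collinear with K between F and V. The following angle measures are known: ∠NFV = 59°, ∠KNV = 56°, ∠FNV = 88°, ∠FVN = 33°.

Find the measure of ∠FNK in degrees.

∠FNK = 32°

1. ∠KFN = 59°  [K on ray FV]
2. ∠KVN = 33°  [K on ray VF]
3. ∠NKV = 91°  [△NKV]
4. ∠FKN = 89°  [linear pair at K on FV]
5. ∠FNK = 32°  [△NFK]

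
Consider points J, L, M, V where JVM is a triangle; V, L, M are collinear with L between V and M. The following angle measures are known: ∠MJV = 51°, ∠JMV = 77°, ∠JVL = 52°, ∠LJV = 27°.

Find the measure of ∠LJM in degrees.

∠LJM = 24°

1. ∠JML = 77°  [L on ray MV]
2. ∠JLV = 101°  [△JVL]
3. ∠JLM = 79°  [linear pair at L on VM]
4. ∠LJM = 24°  [△JLM]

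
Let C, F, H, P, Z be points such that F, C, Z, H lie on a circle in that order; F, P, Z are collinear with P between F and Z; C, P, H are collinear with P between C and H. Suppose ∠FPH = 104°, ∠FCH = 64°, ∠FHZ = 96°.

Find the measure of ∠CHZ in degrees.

∠CHZ = 40°

1. ∠HPZ = 76°  [linear pair at P on FZ]
2. ∠FZH = 64°  [same arc FH]
3. ∠CHZ = 40°  [△ZPH]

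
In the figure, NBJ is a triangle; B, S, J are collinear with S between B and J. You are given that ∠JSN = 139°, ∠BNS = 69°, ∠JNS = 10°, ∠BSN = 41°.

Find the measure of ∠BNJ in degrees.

∠BNJ = 79°

1. ∠NJS = 31°  [△NSJ]
2. ∠NBS = 70°  [△NBS]
3. ∠BJN = 31°  [S on ray JB]
4. ∠JBN = 70°  [S on ray BJ]
5. ∠BNJ = 79°  [△NBJ]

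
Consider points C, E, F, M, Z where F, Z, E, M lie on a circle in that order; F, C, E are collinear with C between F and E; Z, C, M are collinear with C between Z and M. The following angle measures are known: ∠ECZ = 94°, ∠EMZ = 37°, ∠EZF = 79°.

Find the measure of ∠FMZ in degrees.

∠FMZ = 64°

1. ∠EFZ = 37°  [same arc ZE]
2. ∠FEZ = 64°  [△FZE]
3. ∠FMZ = 64°  [same arc FZ]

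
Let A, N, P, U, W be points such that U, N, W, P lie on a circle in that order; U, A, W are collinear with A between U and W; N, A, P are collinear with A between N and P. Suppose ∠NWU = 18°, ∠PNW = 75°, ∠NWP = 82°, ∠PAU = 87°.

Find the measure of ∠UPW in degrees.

1. ∠PUW = 75°  [same arc WP]
2. ∠NPW = 23°  [△NWP]
3. ∠PAW = 93°  [linear pair at A on UW]
4. ∠PWU = 64°  [△WAP]
5. ∠UPW = 41°  [△UWP]

∠UPW = 41°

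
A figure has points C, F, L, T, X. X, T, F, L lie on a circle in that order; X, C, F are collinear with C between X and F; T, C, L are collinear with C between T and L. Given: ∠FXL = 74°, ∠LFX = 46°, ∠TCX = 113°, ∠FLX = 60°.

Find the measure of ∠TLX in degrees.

∠TLX = 39°

1. ∠FTL = 74°  [same arc FL]
2. ∠FCT = 67°  [linear pair at C on XF]
3. ∠TFX = 39°  [△TCF]
4. ∠TLX = 39°  [same arc XT]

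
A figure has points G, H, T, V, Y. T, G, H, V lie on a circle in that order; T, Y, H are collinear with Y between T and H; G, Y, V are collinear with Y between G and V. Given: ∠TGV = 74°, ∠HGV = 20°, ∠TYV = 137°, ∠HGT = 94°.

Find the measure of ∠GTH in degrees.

1. ∠THV = 74°  [same arc TV]
2. ∠HYV = 43°  [linear pair at Y on TH]
3. ∠GVH = 63°  [△HYV]
4. ∠GTH = 63°  [same arc GH]

∠GTH = 63°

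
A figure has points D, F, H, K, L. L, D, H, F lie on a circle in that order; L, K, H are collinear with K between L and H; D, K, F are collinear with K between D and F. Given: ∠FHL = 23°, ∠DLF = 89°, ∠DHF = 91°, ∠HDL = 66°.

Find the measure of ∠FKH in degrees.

∠FKH = 111°

1. ∠FDL = 23°  [same arc LF]
2. ∠DFL = 68°  [△LDF]
3. ∠HFL = 114°  [cyclic LDHF, opposite ∠D+∠F]
4. ∠FLH = 43°  [△LHF]
5. ∠FKL = 69°  [△LKF]
6. ∠FKH = 111°  [linear pair at K on LH]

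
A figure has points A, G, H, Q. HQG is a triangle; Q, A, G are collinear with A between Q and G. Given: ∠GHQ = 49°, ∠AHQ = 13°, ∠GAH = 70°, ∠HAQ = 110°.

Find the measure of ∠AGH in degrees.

1. ∠AQH = 57°  [△HQA]
2. ∠GQH = 57°  [A on ray QG]
3. ∠HGQ = 74°  [△HQG]
4. ∠AGH = 74°  [A on ray GQ]

∠AGH = 74°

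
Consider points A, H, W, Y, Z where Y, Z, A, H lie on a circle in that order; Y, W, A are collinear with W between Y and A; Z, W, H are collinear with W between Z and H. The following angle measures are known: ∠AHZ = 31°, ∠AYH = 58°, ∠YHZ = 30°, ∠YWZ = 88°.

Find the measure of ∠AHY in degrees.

∠AHY = 61°

1. ∠AYZ = 31°  [same arc ZA]
2. ∠YAZ = 30°  [same arc YZ]
3. ∠AZY = 119°  [△YZA]
4. ∠AHY = 61°  [cyclic YZAH, opposite ∠Z+∠H]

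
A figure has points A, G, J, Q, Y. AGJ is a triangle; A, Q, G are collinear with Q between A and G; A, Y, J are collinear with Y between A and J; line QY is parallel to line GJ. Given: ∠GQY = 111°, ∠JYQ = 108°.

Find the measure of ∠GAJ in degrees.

∠GAJ = 39°

1. ∠AQY = 69°  [linear pair at Q on AG]
2. ∠AYQ = 72°  [linear pair at Y on AJ]
3. ∠QAY = 39°  [△AQY]
4. ∠GAJ = 39°  [Q on AG, Y on AJ]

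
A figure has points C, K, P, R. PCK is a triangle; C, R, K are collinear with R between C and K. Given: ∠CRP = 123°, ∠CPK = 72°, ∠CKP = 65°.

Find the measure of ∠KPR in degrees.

∠KPR = 58°

1. ∠KRP = 57°  [linear pair at R on CK]
2. ∠PKR = 65°  [R on ray KC]
3. ∠KPR = 58°  [△PRK]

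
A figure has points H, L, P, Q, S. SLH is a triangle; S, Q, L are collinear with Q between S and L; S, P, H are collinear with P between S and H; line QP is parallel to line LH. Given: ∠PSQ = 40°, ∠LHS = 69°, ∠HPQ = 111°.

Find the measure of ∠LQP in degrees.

1. ∠HSL = 40°  [Q on SL, P on SH]
2. ∠HLS = 71°  [△SLH]
3. ∠PQS = 71°  [QP∥LH, corresponding at Q]
4. ∠LQP = 109°  [linear pair at Q on SL]

∠LQP = 109°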